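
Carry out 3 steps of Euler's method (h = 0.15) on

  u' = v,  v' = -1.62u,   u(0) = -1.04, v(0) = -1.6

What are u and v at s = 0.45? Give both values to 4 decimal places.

-1.6375, -0.6761

Euler on (u,v): u_{n+1} = u_n + h·u', v_{n+1} = v_n + h·v'.
0.000000: (-1.040000, -1.600000); f=(-1.600000, 1.684800) → (-1.280000, -1.347280)
0.150000: (-1.280000, -1.347280); f=(-1.347280, 2.073600) → (-1.482092, -1.036240)
0.300000: (-1.482092, -1.036240); f=(-1.036240, 2.400989) → (-1.637528, -0.676092)
(u(0.45), v(0.45)) ≈ (-1.6375, -0.6761)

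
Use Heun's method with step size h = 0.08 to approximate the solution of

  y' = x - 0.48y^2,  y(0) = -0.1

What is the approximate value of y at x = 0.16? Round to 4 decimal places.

Heun: k1 = f(x_n, y_n); k2 = f(x_n + h, y_n + h·k1); y_{n+1} = y_n + (h/2)·(k1 + k2).
x=0.000000, y=-0.100000:
  k1 = f(0.000000, -0.100000) = -0.004800
  k2 = f(0.080000, -0.100384) = 0.075163
  y ← -0.100000 + (0.08/2)·(-0.004800 + 0.075163) = -0.097185
x=0.080000, y=-0.097185:
  k1 = f(0.080000, -0.097185) = 0.075466
  k2 = f(0.160000, -0.091148) = 0.156012
  y ← -0.097185 + (0.08/2)·(0.075466 + 0.156012) = -0.087926
y(0.16) ≈ -0.0879

-0.0879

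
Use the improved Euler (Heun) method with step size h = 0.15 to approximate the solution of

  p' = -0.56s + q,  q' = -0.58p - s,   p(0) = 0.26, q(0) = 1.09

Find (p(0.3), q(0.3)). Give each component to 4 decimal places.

Heun on (p,q): k1 = f(s_n, state_n); k2 = f(s_n + h, state_n + h·k1); state_{n+1} = state_n + (h/2)·(k1 + k2).
0.000000: (0.260000, 1.090000)
  k1 = (1.090000, -0.150800)
  predictor → (0.423500, 1.067380)
  k2 = (0.983380, -0.395630)
  → (0.415504, 1.049018)
0.150000: (0.415504, 1.049018)
  k1 = (0.965018, -0.390992)
  predictor → (0.560256, 0.990369)
  k2 = (0.822369, -0.624949)
  → (0.549558, 0.972822)
(p(0.3), q(0.3)) ≈ (0.5496, 0.9728)

0.5496, 0.9728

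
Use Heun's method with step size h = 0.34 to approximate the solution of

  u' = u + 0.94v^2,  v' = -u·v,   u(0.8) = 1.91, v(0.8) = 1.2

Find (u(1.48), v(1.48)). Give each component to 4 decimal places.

Heun on (u,v): k1 = f(t_n, state_n); k2 = f(t_n + h, state_n + h·k1); state_{n+1} = state_n + (h/2)·(k1 + k2).
0.800000: (1.910000, 1.200000)
  k1 = (3.263600, -2.292000)
  predictor → (3.019624, 0.420720)
  k2 = (3.186009, -1.270416)
  → (3.006434, 0.594389)
1.140000: (3.006434, 0.594389)
  k1 = (3.338534, -1.786992)
  predictor → (4.141535, -0.013188)
  k2 = (4.141699, 0.054618)
  → (4.278073, 0.299886)
(u(1.48), v(1.48)) ≈ (4.2781, 0.2999)

4.2781, 0.2999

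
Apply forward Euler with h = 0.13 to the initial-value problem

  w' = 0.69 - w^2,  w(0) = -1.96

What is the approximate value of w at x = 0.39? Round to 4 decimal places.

-4.0982

Euler: w_{n+1} = w_n + h·f(x_n, w_n).
x=0.000000, w=-1.960000: f=-3.151600 → w ← -1.960000 + 0.13·(-3.151600) = -2.369708
x=0.130000, w=-2.369708: f=-4.925516 → w ← -2.369708 + 0.13·(-4.925516) = -3.010025
x=0.260000, w=-3.010025: f=-8.370251 → w ← -3.010025 + 0.13·(-8.370251) = -4.098158
w(0.39) ≈ -4.0982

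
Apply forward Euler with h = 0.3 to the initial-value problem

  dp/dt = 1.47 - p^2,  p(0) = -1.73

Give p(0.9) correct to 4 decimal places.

-5.7744

Euler: p_{n+1} = p_n + h·f(t_n, p_n).
t=0.000000, p=-1.730000: f=-1.522900 → p ← -1.730000 + 0.3·(-1.522900) = -2.186870
t=0.300000, p=-2.186870: f=-3.312400 → p ← -2.186870 + 0.3·(-3.312400) = -3.180590
t=0.600000, p=-3.180590: f=-8.646154 → p ← -3.180590 + 0.3·(-8.646154) = -5.774436
p(0.9) ≈ -5.7744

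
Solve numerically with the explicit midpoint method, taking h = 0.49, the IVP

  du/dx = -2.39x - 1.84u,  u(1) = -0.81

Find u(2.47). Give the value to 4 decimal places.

Midpoint: k1 = f(x_n, u_n); k2 = f(x_n + h/2, u_n + (h/2)·k1); u_{n+1} = u_n + h·k2.
x=1.000000, u=-0.810000:
  k1 = f(1.000000, -0.810000) = -0.899600
  k2 = f(1.245000, -1.030402) = -1.079610
  u ← -0.810000 + 0.49·(-1.079610) = -1.339009
x=1.490000, u=-1.339009:
  k1 = f(1.490000, -1.339009) = -1.097323
  k2 = f(1.735000, -1.607853) = -1.188200
  u ← -1.339009 + 0.49·(-1.188200) = -1.921227
x=1.980000, u=-1.921227:
  k1 = f(1.980000, -1.921227) = -1.197142
  k2 = f(2.225000, -2.214527) = -1.243021
  u ← -1.921227 + 0.49·(-1.243021) = -2.530307
u(2.47) ≈ -2.5303

-2.5303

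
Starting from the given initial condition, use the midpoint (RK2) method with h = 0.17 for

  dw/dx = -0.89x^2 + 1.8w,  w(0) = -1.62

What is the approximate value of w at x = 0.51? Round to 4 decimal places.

Midpoint: k1 = f(x_n, w_n); k2 = f(x_n + h/2, w_n + (h/2)·k1); w_{n+1} = w_n + h·k2.
x=0.000000, w=-1.620000:
  k1 = f(0.000000, -1.620000) = -2.916000
  k2 = f(0.085000, -1.867860) = -3.368578
  w ← -1.620000 + 0.17·(-3.368578) = -2.192658
x=0.170000, w=-2.192658:
  k1 = f(0.170000, -2.192658) = -3.972506
  k2 = f(0.255000, -2.530321) = -4.612451
  w ← -2.192658 + 0.17·(-4.612451) = -2.976775
x=0.340000, w=-2.976775:
  k1 = f(0.340000, -2.976775) = -5.461079
  k2 = f(0.425000, -3.440967) = -6.354496
  w ← -2.976775 + 0.17·(-6.354496) = -4.057039
w(0.51) ≈ -4.0570

-4.0570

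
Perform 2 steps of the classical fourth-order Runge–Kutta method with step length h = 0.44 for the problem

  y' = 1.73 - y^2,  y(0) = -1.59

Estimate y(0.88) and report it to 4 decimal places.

-14.8270

RK4: k1 = f(s_n, y_n); k2 = f(s_n + h/2, y_n + (h/2)·k1); k3 = f(s_n + h/2, y_n + (h/2)·k2); k4 = f(s_n + h, y_n + h·k3); y_{n+1} = y_n + (h/6)·(k1 + 2k2 + 2k3 + k4).
s=0.000000, y=-1.590000:
  k1 = f(0.000000, -1.590000) = -0.798100
  k2 = f(0.220000, -1.765582) = -1.387280
  k3 = f(0.220000, -1.895202) = -1.861789
  k4 = f(0.440000, -2.409187) = -4.074183
  y ← -1.590000 + (0.44/6)·(k1 + 2k2 + 2k3 + k4) = -2.423831
s=0.440000, y=-2.423831:
  k1 = f(0.440000, -2.423831) = -4.144956
  k2 = f(0.660000, -3.335721) = -9.397035
  k3 = f(0.660000, -4.491179) = -18.440685
  k4 = f(0.880000, -10.537732) = -109.313797
  y ← -2.423831 + (0.44/6)·(k1 + 2k2 + 2k3 + k4) = -14.827005
y(0.88) ≈ -14.8270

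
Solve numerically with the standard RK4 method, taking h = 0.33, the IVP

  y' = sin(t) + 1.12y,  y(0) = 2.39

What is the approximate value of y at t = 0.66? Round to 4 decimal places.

5.2787

RK4: k1 = f(t_n, y_n); k2 = f(t_n + h/2, y_n + (h/2)·k1); k3 = f(t_n + h/2, y_n + (h/2)·k2); k4 = f(t_n + h, y_n + h·k3); y_{n+1} = y_n + (h/6)·(k1 + 2k2 + 2k3 + k4).
t=0.000000, y=2.390000:
  k1 = f(0.000000, 2.390000) = 2.676800
  k2 = f(0.165000, 2.831672) = 3.335725
  k3 = f(0.165000, 2.940395) = 3.457494
  k4 = f(0.330000, 3.530973) = 4.278733
  y ← 2.390000 + (0.33/6)·(k1 + 2k2 + 2k3 + k4) = 3.519808
t=0.330000, y=3.519808:
  k1 = f(0.330000, 3.519808) = 4.266228
  k2 = f(0.495000, 4.223736) = 5.205616
  k3 = f(0.495000, 4.378735) = 5.379215
  k4 = f(0.660000, 5.294949) = 6.543460
  y ← 3.519808 + (0.33/6)·(k1 + 2k2 + 2k3 + k4) = 5.278673
y(0.66) ≈ 5.2787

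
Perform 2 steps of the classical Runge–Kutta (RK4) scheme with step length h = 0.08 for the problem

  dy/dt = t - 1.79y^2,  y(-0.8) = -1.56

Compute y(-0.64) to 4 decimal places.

RK4: k1 = f(t_n, y_n); k2 = f(t_n + h/2, y_n + (h/2)·k1); k3 = f(t_n + h/2, y_n + (h/2)·k2); k4 = f(t_n + h, y_n + h·k3); y_{n+1} = y_n + (h/6)·(k1 + 2k2 + 2k3 + k4).
t=-0.800000, y=-1.560000:
  k1 = f(-0.800000, -1.560000) = -5.156144
  k2 = f(-0.760000, -1.766246) = -6.344127
  k3 = f(-0.760000, -1.813765) = -6.648641
  k4 = f(-0.720000, -2.091891) = -8.553057
  y ← -1.560000 + (0.08/6)·(k1 + 2k2 + 2k3 + k4) = -2.089263
t=-0.720000, y=-2.089263:
  k1 = f(-0.720000, -2.089263) = -8.533387
  k2 = f(-0.680000, -2.430599) = -11.254979
  k3 = f(-0.680000, -2.539462) = -12.223476
  k4 = f(-0.640000, -3.067141) = -17.479166
  y ← -2.089263 + (0.08/6)·(k1 + 2k2 + 2k3 + k4) = -3.062189
y(-0.64) ≈ -3.0622

-3.0622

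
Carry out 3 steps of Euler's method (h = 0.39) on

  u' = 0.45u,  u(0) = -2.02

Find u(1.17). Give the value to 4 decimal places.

Euler: u_{n+1} = u_n + h·f(x_n, u_n).
x=0.000000, u=-2.020000: f=-0.909000 → u ← -2.020000 + 0.39·(-0.909000) = -2.374510
x=0.390000, u=-2.374510: f=-1.068529 → u ← -2.374510 + 0.39·(-1.068529) = -2.791237
x=0.780000, u=-2.791237: f=-1.256056 → u ← -2.791237 + 0.39·(-1.256056) = -3.281099
u(1.17) ≈ -3.2811

-3.2811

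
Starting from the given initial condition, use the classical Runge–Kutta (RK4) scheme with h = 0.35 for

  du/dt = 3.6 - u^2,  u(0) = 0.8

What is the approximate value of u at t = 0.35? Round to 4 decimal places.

1.5197

RK4: k1 = f(t_n, u_n); k2 = f(t_n + h/2, u_n + (h/2)·k1); k3 = f(t_n + h/2, u_n + (h/2)·k2); k4 = f(t_n + h, u_n + h·k3); u_{n+1} = u_n + (h/6)·(k1 + 2k2 + 2k3 + k4).
t=0.000000, u=0.800000:
  k1 = f(0.000000, 0.800000) = 2.960000
  k2 = f(0.175000, 1.318000) = 1.862876
  k3 = f(0.175000, 1.126003) = 2.332117
  k4 = f(0.350000, 1.616241) = 0.987766
  u ← 0.800000 + (0.35/6)·(k1 + 2k2 + 2k3 + k4) = 1.519702
u(0.35) ≈ 1.5197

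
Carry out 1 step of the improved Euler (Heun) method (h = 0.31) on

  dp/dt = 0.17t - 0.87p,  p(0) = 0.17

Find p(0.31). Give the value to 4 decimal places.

Heun: k1 = f(t_n, p_n); k2 = f(t_n + h, p_n + h·k1); p_{n+1} = p_n + (h/2)·(k1 + k2).
t=0.000000, p=0.170000:
  k1 = f(0.000000, 0.170000) = -0.147900
  k2 = f(0.310000, 0.124151) = -0.055311
  p ← 0.170000 + (0.31/2)·(-0.147900 + (-0.055311)) = 0.138502
p(0.31) ≈ 0.1385

0.1385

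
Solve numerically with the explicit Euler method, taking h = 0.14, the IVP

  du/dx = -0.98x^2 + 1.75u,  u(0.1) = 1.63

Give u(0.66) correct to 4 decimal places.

Euler: u_{n+1} = u_n + h·f(x_n, u_n).
x=0.100000, u=1.630000: f=2.842700 → u ← 1.630000 + 0.14·2.842700 = 2.027978
x=0.240000, u=2.027978: f=3.492513 → u ← 2.027978 + 0.14·3.492513 = 2.516930
x=0.380000, u=2.516930: f=4.263115 → u ← 2.516930 + 0.14·4.263115 = 3.113766
x=0.520000, u=3.113766: f=5.184099 → u ← 3.113766 + 0.14·5.184099 = 3.839540
u(0.66) ≈ 3.8395

3.8395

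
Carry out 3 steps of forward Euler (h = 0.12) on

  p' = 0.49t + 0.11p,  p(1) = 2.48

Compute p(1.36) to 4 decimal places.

2.7795

Euler: p_{n+1} = p_n + h·f(t_n, p_n).
t=1.000000, p=2.480000: f=0.762800 → p ← 2.480000 + 0.12·0.762800 = 2.571536
t=1.120000, p=2.571536: f=0.831669 → p ← 2.571536 + 0.12·0.831669 = 2.671336
t=1.240000, p=2.671336: f=0.901447 → p ← 2.671336 + 0.12·0.901447 = 2.779510
p(1.36) ≈ 2.7795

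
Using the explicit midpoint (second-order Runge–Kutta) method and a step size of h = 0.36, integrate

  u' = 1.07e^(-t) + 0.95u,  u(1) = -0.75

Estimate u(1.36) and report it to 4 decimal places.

Midpoint: k1 = f(t_n, u_n); k2 = f(t_n + h/2, u_n + (h/2)·k1); u_{n+1} = u_n + h·k2.
t=1.000000, u=-0.750000:
  k1 = f(1.000000, -0.750000) = -0.318869
  k2 = f(1.180000, -0.807396) = -0.438238
  u ← -0.750000 + 0.36·(-0.438238) = -0.907766
u(1.36) ≈ -0.9078

-0.9078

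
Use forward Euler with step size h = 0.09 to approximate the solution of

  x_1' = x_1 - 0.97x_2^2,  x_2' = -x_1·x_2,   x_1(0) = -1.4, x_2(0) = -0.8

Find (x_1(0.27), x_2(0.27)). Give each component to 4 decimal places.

Euler on (x_1,x_2): x_1_{n+1} = x_1_n + h·x_1', x_2_{n+1} = x_2_n + h·x_2'.
0.000000: (-1.400000, -0.800000); f=(-2.020800, -1.120000) → (-1.581872, -0.900800)
0.090000: (-1.581872, -0.900800); f=(-2.368969, -1.424950) → (-1.795079, -1.029046)
0.180000: (-1.795079, -1.029046); f=(-2.822246, -1.847218) → (-2.049081, -1.195295)
(x_1(0.27), x_2(0.27)) ≈ (-2.0491, -1.1953)

-2.0491, -1.1953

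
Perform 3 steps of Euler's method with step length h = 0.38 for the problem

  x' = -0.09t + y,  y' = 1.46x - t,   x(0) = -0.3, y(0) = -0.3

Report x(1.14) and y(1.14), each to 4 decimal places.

Euler on (x,y): x_{n+1} = x_n + h·x', y_{n+1} = y_n + h·y'.
0.000000: (-0.300000, -0.300000); f=(-0.300000, -0.438000) → (-0.414000, -0.466440)
0.380000: (-0.414000, -0.466440); f=(-0.500640, -0.984440) → (-0.604243, -0.840527)
0.760000: (-0.604243, -0.840527); f=(-0.908927, -1.642195) → (-0.949636, -1.464561)
(x(1.14), y(1.14)) ≈ (-0.9496, -1.4646)

-0.9496, -1.4646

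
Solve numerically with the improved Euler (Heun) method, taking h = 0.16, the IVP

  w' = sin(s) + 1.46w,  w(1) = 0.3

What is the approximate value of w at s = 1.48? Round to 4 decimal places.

Heun: k1 = f(s_n, w_n); k2 = f(s_n + h, w_n + h·k1); w_{n+1} = w_n + (h/2)·(k1 + k2).
s=1.000000, w=0.300000:
  k1 = f(1.000000, 0.300000) = 1.279471
  k2 = f(1.160000, 0.504715) = 1.653688
  w ← 0.300000 + (0.16/2)·(1.279471 + 1.653688) = 0.534653
s=1.160000, w=0.534653:
  k1 = f(1.160000, 0.534653) = 1.697396
  k2 = f(1.320000, 0.806236) = 2.145820
  w ← 0.534653 + (0.16/2)·(1.697396 + 2.145820) = 0.842110
s=1.320000, w=0.842110:
  k1 = f(1.320000, 0.842110) = 2.198196
  k2 = f(1.480000, 1.193821) = 2.738860
  w ← 0.842110 + (0.16/2)·(2.198196 + 2.738860) = 1.237074
w(1.48) ≈ 1.2371

1.2371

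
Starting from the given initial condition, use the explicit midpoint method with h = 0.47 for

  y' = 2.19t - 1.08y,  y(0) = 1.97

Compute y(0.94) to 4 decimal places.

1.5134

Midpoint: k1 = f(t_n, y_n); k2 = f(t_n + h/2, y_n + (h/2)·k1); y_{n+1} = y_n + h·k2.
t=0.000000, y=1.970000:
  k1 = f(0.000000, 1.970000) = -2.127600
  k2 = f(0.235000, 1.470014) = -1.072965
  y ← 1.970000 + 0.47·(-1.072965) = 1.465706
t=0.470000, y=1.465706:
  k1 = f(0.470000, 1.465706) = -0.553663
  k2 = f(0.705000, 1.335596) = 0.101507
  y ← 1.465706 + 0.47·0.101507 = 1.513415
y(0.94) ≈ 1.5134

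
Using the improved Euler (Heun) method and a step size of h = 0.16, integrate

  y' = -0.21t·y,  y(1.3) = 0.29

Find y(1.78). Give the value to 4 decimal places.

0.2483

Heun: k1 = f(t_n, y_n); k2 = f(t_n + h, y_n + h·k1); y_{n+1} = y_n + (h/2)·(k1 + k2).
t=1.300000, y=0.290000:
  k1 = f(1.300000, 0.290000) = -0.079170
  k2 = f(1.460000, 0.277333) = -0.085030
  y ← 0.290000 + (0.16/2)·(-0.079170 + (-0.085030)) = 0.276864
t=1.460000, y=0.276864:
  k1 = f(1.460000, 0.276864) = -0.084886
  k2 = f(1.620000, 0.263282) = -0.089569
  y ← 0.276864 + (0.16/2)·(-0.084886 + (-0.089569)) = 0.262908
t=1.620000, y=0.262908:
  k1 = f(1.620000, 0.262908) = -0.089441
  k2 = f(1.780000, 0.248597) = -0.092926
  y ← 0.262908 + (0.16/2)·(-0.089441 + (-0.092926)) = 0.248318
y(1.78) ≈ 0.2483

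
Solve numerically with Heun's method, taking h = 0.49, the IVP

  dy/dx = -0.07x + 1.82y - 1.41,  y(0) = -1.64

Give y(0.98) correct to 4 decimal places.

-11.9342

Heun: k1 = f(x_n, y_n); k2 = f(x_n + h, y_n + h·k1); y_{n+1} = y_n + (h/2)·(k1 + k2).
x=0.000000, y=-1.640000:
  k1 = f(0.000000, -1.640000) = -4.394800
  k2 = f(0.490000, -3.793452) = -8.348383
  y ← -1.640000 + (0.49/2)·(-4.394800 + (-8.348383)) = -4.762080
x=0.490000, y=-4.762080:
  k1 = f(0.490000, -4.762080) = -10.111285
  k2 = f(0.980000, -9.716609) = -19.162829
  y ← -4.762080 + (0.49/2)·(-10.111285 + (-19.162829)) = -11.934238
y(0.98) ≈ -11.9342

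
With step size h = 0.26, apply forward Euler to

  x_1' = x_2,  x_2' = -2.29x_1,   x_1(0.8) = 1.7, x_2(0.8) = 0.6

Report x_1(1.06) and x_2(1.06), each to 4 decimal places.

Euler on (x_1,x_2): x_1_{n+1} = x_1_n + h·x_1', x_2_{n+1} = x_2_n + h·x_2'.
0.800000: (1.700000, 0.600000); f=(0.600000, -3.893000) → (1.856000, -0.412180)
(x_1(1.06), x_2(1.06)) ≈ (1.8560, -0.4122)

1.8560, -0.4122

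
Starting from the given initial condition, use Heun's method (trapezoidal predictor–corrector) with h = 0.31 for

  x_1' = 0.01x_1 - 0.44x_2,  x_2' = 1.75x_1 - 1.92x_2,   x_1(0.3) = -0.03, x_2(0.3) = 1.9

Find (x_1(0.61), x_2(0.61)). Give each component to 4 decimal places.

Heun on (x_1,x_2): k1 = f(s_n, state_n); k2 = f(s_n + h, state_n + h·k1); state_{n+1} = state_n + (h/2)·(k1 + k2).
0.300000: (-0.030000, 1.900000)
  k1 = (-0.836300, -3.700500)
  predictor → (-0.289253, 0.752845)
  k2 = (-0.334144, -1.951655)
  → (-0.211419, 1.023916)
(x_1(0.61), x_2(0.61)) ≈ (-0.2114, 1.0239)

-0.2114, 1.0239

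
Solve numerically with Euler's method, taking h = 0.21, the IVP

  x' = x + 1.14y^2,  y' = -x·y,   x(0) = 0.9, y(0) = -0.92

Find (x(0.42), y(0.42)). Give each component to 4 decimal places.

1.6961, -0.5437

Euler on (x,y): x_{n+1} = x_n + h·x', y_{n+1} = y_n + h·y'.
0.000000: (0.900000, -0.920000); f=(1.864896, 0.828000) → (1.291628, -0.746120)
0.210000: (1.291628, -0.746120); f=(1.926261, 0.963710) → (1.696143, -0.543741)
(x(0.42), y(0.42)) ≈ (1.6961, -0.5437)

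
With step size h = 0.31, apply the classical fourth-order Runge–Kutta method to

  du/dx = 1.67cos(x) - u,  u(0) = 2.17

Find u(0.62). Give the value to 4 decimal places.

1.8829

RK4: k1 = f(x_n, u_n); k2 = f(x_n + h/2, u_n + (h/2)·k1); k3 = f(x_n + h/2, u_n + (h/2)·k2); k4 = f(x_n + h, u_n + h·k3); u_{n+1} = u_n + (h/6)·(k1 + 2k2 + 2k3 + k4).
x=0.000000, u=2.170000:
  k1 = f(0.000000, 2.170000) = -0.500000
  k2 = f(0.155000, 2.092500) = -0.442521
  k3 = f(0.155000, 2.101409) = -0.451430
  k4 = f(0.310000, 2.030057) = -0.439660
  u ← 2.170000 + (0.31/6)·(k1 + 2k2 + 2k3 + k4) = 2.029076
x=0.310000, u=2.029076:
  k1 = f(0.310000, 2.029076) = -0.438679
  k2 = f(0.465000, 1.961081) = -0.468399
  k3 = f(0.465000, 1.956474) = -0.463792
  k4 = f(0.620000, 1.885300) = -0.526123
  u ← 2.029076 + (0.31/6)·(k1 + 2k2 + 2k3 + k4) = 1.882901
u(0.62) ≈ 1.8829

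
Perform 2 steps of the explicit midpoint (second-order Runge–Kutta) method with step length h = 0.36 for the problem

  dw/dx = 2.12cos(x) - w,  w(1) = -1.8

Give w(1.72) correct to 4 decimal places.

Midpoint: k1 = f(x_n, w_n); k2 = f(x_n + h/2, w_n + (h/2)·k1); w_{n+1} = w_n + h·k2.
x=1.000000, w=-1.800000:
  k1 = f(1.000000, -1.800000) = 2.945441
  k2 = f(1.180000, -1.269821) = 2.077381
  w ← -1.800000 + 0.36·2.077381 = -1.052143
x=1.360000, w=-1.052143:
  k1 = f(1.360000, -1.052143) = 1.495729
  k2 = f(1.540000, -0.782912) = 0.848189
  w ← -1.052143 + 0.36·0.848189 = -0.746795
w(1.72) ≈ -0.7468

-0.7468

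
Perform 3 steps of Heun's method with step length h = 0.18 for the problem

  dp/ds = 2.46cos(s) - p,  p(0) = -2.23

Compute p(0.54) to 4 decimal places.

-0.3422

Heun: k1 = f(s_n, p_n); k2 = f(s_n + h, p_n + h·k1); p_{n+1} = p_n + (h/2)·(k1 + k2).
s=0.000000, p=-2.230000:
  k1 = f(0.000000, -2.230000) = 4.690000
  k2 = f(0.180000, -1.385800) = 3.806055
  p ← -2.230000 + (0.18/2)·(4.690000 + 3.806055) = -1.465355
s=0.180000, p=-1.465355:
  k1 = f(0.180000, -1.465355) = 3.885610
  k2 = f(0.360000, -0.765945) = 3.068251
  p ← -1.465355 + (0.18/2)·(3.885610 + 3.068251) = -0.839507
s=0.360000, p=-0.839507:
  k1 = f(0.360000, -0.839507) = 3.141814
  k2 = f(0.540000, -0.273981) = 2.383944
  p ← -0.839507 + (0.18/2)·(3.141814 + 2.383944) = -0.342189
p(0.54) ≈ -0.3422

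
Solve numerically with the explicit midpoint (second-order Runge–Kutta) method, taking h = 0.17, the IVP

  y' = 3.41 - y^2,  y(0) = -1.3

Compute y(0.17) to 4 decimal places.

-0.9466

Midpoint: k1 = f(x_n, y_n); k2 = f(x_n + h/2, y_n + (h/2)·k1); y_{n+1} = y_n + h·k2.
x=0.000000, y=-1.300000:
  k1 = f(0.000000, -1.300000) = 1.720000
  k2 = f(0.085000, -1.153800) = 2.078746
  y ← -1.300000 + 0.17·2.078746 = -0.946613
y(0.17) ≈ -0.9466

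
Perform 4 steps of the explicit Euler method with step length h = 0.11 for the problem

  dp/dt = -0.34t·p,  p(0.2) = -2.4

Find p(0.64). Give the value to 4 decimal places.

Euler: p_{n+1} = p_n + h·f(t_n, p_n).
t=0.200000, p=-2.400000: f=0.163200 → p ← -2.400000 + 0.11·0.163200 = -2.382048
t=0.310000, p=-2.382048: f=0.251068 → p ← -2.382048 + 0.11·0.251068 = -2.354431
t=0.420000, p=-2.354431: f=0.336213 → p ← -2.354431 + 0.11·0.336213 = -2.317447
t=0.530000, p=-2.317447: f=0.417604 → p ← -2.317447 + 0.11·0.417604 = -2.271511
p(0.64) ≈ -2.2715

-2.2715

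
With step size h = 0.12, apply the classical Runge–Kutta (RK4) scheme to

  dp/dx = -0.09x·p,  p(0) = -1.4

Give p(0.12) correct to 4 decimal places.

-1.3991

RK4: k1 = f(x_n, p_n); k2 = f(x_n + h/2, p_n + (h/2)·k1); k3 = f(x_n + h/2, p_n + (h/2)·k2); k4 = f(x_n + h, p_n + h·k3); p_{n+1} = p_n + (h/6)·(k1 + 2k2 + 2k3 + k4).
x=0.000000, p=-1.400000:
  k1 = f(0.000000, -1.400000) = 0.000000
  k2 = f(0.060000, -1.400000) = 0.007560
  k3 = f(0.060000, -1.399546) = 0.007558
  k4 = f(0.120000, -1.399093) = 0.015110
  p ← -1.400000 + (0.12/6)·(k1 + 2k2 + 2k3 + k4) = -1.399093
p(0.12) ≈ -1.3991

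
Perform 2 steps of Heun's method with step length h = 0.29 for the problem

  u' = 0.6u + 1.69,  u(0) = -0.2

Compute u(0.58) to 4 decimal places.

0.8834

Heun: k1 = f(t_n, u_n); k2 = f(t_n + h, u_n + h·k1); u_{n+1} = u_n + (h/2)·(k1 + k2).
t=0.000000, u=-0.200000:
  k1 = f(0.000000, -0.200000) = 1.570000
  k2 = f(0.290000, 0.255300) = 1.843180
  u ← -0.200000 + (0.29/2)·(1.570000 + 1.843180) = 0.294911
t=0.290000, u=0.294911:
  k1 = f(0.290000, 0.294911) = 1.866947
  k2 = f(0.580000, 0.836326) = 2.191795
  u ← 0.294911 + (0.29/2)·(1.866947 + 2.191795) = 0.883429
u(0.58) ≈ 0.8834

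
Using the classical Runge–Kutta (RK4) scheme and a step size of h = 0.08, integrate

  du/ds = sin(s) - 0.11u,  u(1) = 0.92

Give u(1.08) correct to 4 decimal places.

0.9806

RK4: k1 = f(s_n, u_n); k2 = f(s_n + h/2, u_n + (h/2)·k1); k3 = f(s_n + h/2, u_n + (h/2)·k2); k4 = f(s_n + h, u_n + h·k3); u_{n+1} = u_n + (h/6)·(k1 + 2k2 + 2k3 + k4).
s=1.000000, u=0.920000:
  k1 = f(1.000000, 0.920000) = 0.740271
  k2 = f(1.040000, 0.949611) = 0.757947
  k3 = f(1.040000, 0.950318) = 0.757869
  k4 = f(1.080000, 0.980630) = 0.774089
  u ← 0.920000 + (0.08/6)·(k1 + 2k2 + 2k3 + k4) = 0.980613
u(1.08) ≈ 0.9806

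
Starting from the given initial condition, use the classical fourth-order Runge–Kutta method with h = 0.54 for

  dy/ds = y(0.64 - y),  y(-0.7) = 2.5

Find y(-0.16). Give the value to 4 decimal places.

1.2689

RK4: k1 = f(s_n, y_n); k2 = f(s_n + h/2, y_n + (h/2)·k1); k3 = f(s_n + h/2, y_n + (h/2)·k2); k4 = f(s_n + h, y_n + h·k3); y_{n+1} = y_n + (h/6)·(k1 + 2k2 + 2k3 + k4).
s=-0.700000, y=2.500000:
  k1 = f(-0.700000, 2.500000) = -4.650000
  k2 = f(-0.430000, 1.244500) = -0.752300
  k3 = f(-0.430000, 2.296879) = -3.805650
  k4 = f(-0.160000, 0.444949) = 0.086788
  y ← 2.500000 + (0.54/6)·(k1 + 2k2 + 2k3 + k4) = 1.268880
y(-0.16) ≈ 1.2689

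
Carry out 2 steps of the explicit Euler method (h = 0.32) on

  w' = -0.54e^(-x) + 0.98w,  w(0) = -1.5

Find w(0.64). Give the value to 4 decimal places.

Euler: w_{n+1} = w_n + h·f(x_n, w_n).
x=0.000000, w=-1.500000: f=-2.010000 → w ← -1.500000 + 0.32·(-2.010000) = -2.143200
x=0.320000, w=-2.143200: f=-2.492456 → w ← -2.143200 + 0.32·(-2.492456) = -2.940786
w(0.64) ≈ -2.9408

-2.9408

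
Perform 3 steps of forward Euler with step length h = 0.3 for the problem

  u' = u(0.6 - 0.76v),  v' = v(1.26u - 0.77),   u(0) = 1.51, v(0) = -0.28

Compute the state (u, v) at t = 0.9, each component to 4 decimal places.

3.1054, -0.9251

Euler on (u,v): u_{n+1} = u_n + h·u', v_{n+1} = v_n + h·v'.
0.000000: (1.510000, -0.280000); f=(1.227328, -0.317128) → (1.878198, -0.375138)
0.300000: (1.878198, -0.375138); f=(1.662403, -0.598920) → (2.376919, -0.554814)
0.600000: (2.376919, -0.554814); f=(2.428401, -1.234417) → (3.105440, -0.925139)
(u(0.9), v(0.9)) ≈ (3.1054, -0.9251)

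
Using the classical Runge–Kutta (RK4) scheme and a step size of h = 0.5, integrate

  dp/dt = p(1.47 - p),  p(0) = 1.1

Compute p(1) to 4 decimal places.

RK4: k1 = f(t_n, p_n); k2 = f(t_n + h/2, p_n + (h/2)·k1); k3 = f(t_n + h/2, p_n + (h/2)·k2); k4 = f(t_n + h, p_n + h·k3); p_{n+1} = p_n + (h/6)·(k1 + 2k2 + 2k3 + k4).
t=0.000000, p=1.100000:
  k1 = f(0.000000, 1.100000) = 0.407000
  k2 = f(0.250000, 1.201750) = 0.322369
  k3 = f(0.250000, 1.180592) = 0.341672
  k4 = f(0.500000, 1.270836) = 0.253105
  p ← 1.100000 + (0.5/6)·(k1 + 2k2 + 2k3 + k4) = 1.265682
t=0.500000, p=1.265682:
  k1 = f(0.500000, 1.265682) = 0.258601
  k2 = f(0.750000, 1.330333) = 0.185804
  k3 = f(0.750000, 1.312133) = 0.207142
  k4 = f(1.000000, 1.369253) = 0.137948
  p ← 1.265682 + (0.5/6)·(k1 + 2k2 + 2k3 + k4) = 1.364219
p(1) ≈ 1.3642

1.3642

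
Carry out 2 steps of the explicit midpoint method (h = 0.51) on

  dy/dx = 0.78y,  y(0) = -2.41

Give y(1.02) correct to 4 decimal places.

-5.2569

Midpoint: k1 = f(x_n, y_n); k2 = f(x_n + h/2, y_n + (h/2)·k1); y_{n+1} = y_n + h·k2.
x=0.000000, y=-2.410000:
  k1 = f(0.000000, -2.410000) = -1.879800
  k2 = f(0.255000, -2.889349) = -2.253692
  y ← -2.410000 + 0.51·(-2.253692) = -3.559383
x=0.510000, y=-3.559383:
  k1 = f(0.510000, -3.559383) = -2.776319
  k2 = f(0.765000, -4.267344) = -3.328529
  y ← -3.559383 + 0.51·(-3.328529) = -5.256933
y(1.02) ≈ -5.2569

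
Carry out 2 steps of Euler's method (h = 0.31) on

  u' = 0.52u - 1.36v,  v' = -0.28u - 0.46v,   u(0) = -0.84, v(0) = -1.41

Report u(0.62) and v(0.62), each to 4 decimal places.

Euler on (u,v): u_{n+1} = u_n + h·u', v_{n+1} = v_n + h·v'.
0.000000: (-0.840000, -1.410000); f=(1.480800, 0.883800) → (-0.380952, -1.136022)
0.310000: (-0.380952, -1.136022); f=(1.346895, 0.629237) → (0.036585, -0.940959)
(u(0.62), v(0.62)) ≈ (0.0366, -0.9410)

0.0366, -0.9410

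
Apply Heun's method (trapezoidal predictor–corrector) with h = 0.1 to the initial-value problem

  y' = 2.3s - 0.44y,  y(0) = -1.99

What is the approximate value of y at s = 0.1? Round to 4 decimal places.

-1.8929

Heun: k1 = f(s_n, y_n); k2 = f(s_n + h, y_n + h·k1); y_{n+1} = y_n + (h/2)·(k1 + k2).
s=0.000000, y=-1.990000:
  k1 = f(0.000000, -1.990000) = 0.875600
  k2 = f(0.100000, -1.902440) = 1.067074
  y ← -1.990000 + (0.1/2)·(0.875600 + 1.067074) = -1.892866
y(0.1) ≈ -1.8929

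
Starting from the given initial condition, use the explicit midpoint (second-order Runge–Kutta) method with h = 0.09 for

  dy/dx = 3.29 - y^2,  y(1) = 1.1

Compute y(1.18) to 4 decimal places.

Midpoint: k1 = f(x_n, y_n); k2 = f(x_n + h/2, y_n + (h/2)·k1); y_{n+1} = y_n + h·k2.
x=1.000000, y=1.100000:
  k1 = f(1.000000, 1.100000) = 2.080000
  k2 = f(1.045000, 1.193600) = 1.865319
  y ← 1.100000 + 0.09·1.865319 = 1.267879
x=1.090000, y=1.267879:
  k1 = f(1.090000, 1.267879) = 1.682484
  k2 = f(1.135000, 1.343590) = 1.484765
  y ← 1.267879 + 0.09·1.484765 = 1.401508
y(1.18) ≈ 1.4015

1.4015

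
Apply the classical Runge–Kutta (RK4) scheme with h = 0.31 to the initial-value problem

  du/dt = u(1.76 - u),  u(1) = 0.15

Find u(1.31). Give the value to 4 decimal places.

0.2437

RK4: k1 = f(t_n, u_n); k2 = f(t_n + h/2, u_n + (h/2)·k1); k3 = f(t_n + h/2, u_n + (h/2)·k2); k4 = f(t_n + h, u_n + h·k3); u_{n+1} = u_n + (h/6)·(k1 + 2k2 + 2k3 + k4).
t=1.000000, u=0.150000:
  k1 = f(1.000000, 0.150000) = 0.241500
  k2 = f(1.155000, 0.187433) = 0.294750
  k3 = f(1.155000, 0.195686) = 0.306115
  k4 = f(1.310000, 0.244896) = 0.371042
  u ← 0.150000 + (0.31/6)·(k1 + 2k2 + 2k3 + k4) = 0.243737
u(1.31) ≈ 0.2437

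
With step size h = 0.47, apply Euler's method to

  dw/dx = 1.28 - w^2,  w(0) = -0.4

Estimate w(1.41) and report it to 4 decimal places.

1.0781

Euler: w_{n+1} = w_n + h·f(x_n, w_n).
x=0.000000, w=-0.400000: f=1.120000 → w ← -0.400000 + 0.47·1.120000 = 0.126400
x=0.470000, w=0.126400: f=1.264023 → w ← 0.126400 + 0.47·1.264023 = 0.720491
x=0.940000, w=0.720491: f=0.760893 → w ← 0.720491 + 0.47·0.760893 = 1.078111
w(1.41) ≈ 1.0781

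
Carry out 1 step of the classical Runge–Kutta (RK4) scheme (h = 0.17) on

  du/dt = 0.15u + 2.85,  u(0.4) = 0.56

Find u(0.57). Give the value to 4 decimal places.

RK4: k1 = f(t_n, u_n); k2 = f(t_n + h/2, u_n + (h/2)·k1); k3 = f(t_n + h/2, u_n + (h/2)·k2); k4 = f(t_n + h, u_n + h·k3); u_{n+1} = u_n + (h/6)·(k1 + 2k2 + 2k3 + k4).
t=0.400000, u=0.560000:
  k1 = f(0.400000, 0.560000) = 2.934000
  k2 = f(0.485000, 0.809390) = 2.971408
  k3 = f(0.485000, 0.812570) = 2.971885
  k4 = f(0.570000, 1.065221) = 3.009783
  u ← 0.560000 + (0.17/6)·(k1 + 2k2 + 2k3 + k4) = 1.065194
u(0.57) ≈ 1.0652

1.0652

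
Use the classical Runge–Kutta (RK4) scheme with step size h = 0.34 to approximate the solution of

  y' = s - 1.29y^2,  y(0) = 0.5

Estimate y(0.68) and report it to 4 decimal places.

0.5297

RK4: k1 = f(s_n, y_n); k2 = f(s_n + h/2, y_n + (h/2)·k1); k3 = f(s_n + h/2, y_n + (h/2)·k2); k4 = f(s_n + h, y_n + h·k3); y_{n+1} = y_n + (h/6)·(k1 + 2k2 + 2k3 + k4).
s=0.000000, y=0.500000:
  k1 = f(0.000000, 0.500000) = -0.322500
  k2 = f(0.170000, 0.445175) = -0.085653
  k3 = f(0.170000, 0.485439) = -0.133990
  k4 = f(0.340000, 0.454443) = 0.073591
  y ← 0.500000 + (0.34/6)·(k1 + 2k2 + 2k3 + k4) = 0.461002
s=0.340000, y=0.461002:
  k1 = f(0.340000, 0.461002) = 0.065845
  k2 = f(0.510000, 0.472196) = 0.222370
  k3 = f(0.510000, 0.498805) = 0.189040
  k4 = f(0.680000, 0.525276) = 0.324070
  y ← 0.461002 + (0.34/6)·(k1 + 2k2 + 2k3 + k4) = 0.529724
y(0.68) ≈ 0.5297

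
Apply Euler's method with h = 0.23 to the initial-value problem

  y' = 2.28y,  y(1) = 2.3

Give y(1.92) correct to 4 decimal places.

12.4201

Euler: y_{n+1} = y_n + h·f(t_n, y_n).
t=1.000000, y=2.300000: f=5.244000 → y ← 2.300000 + 0.23·5.244000 = 3.506120
t=1.230000, y=3.506120: f=7.993954 → y ← 3.506120 + 0.23·7.993954 = 5.344729
t=1.460000, y=5.344729: f=12.185983 → y ← 5.344729 + 0.23·12.185983 = 8.147505
t=1.690000, y=8.147505: f=18.576312 → y ← 8.147505 + 0.23·18.576312 = 12.420057
y(1.92) ≈ 12.4201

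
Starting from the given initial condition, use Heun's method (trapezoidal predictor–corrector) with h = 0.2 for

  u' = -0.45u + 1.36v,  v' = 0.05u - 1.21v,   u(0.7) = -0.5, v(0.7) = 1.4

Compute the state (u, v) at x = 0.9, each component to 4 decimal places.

-0.1401, 1.0999

Heun on (u,v): k1 = f(x_n, state_n); k2 = f(x_n + h, state_n + h·k1); state_{n+1} = state_n + (h/2)·(k1 + k2).
0.700000: (-0.500000, 1.400000)
  k1 = (2.129000, -1.719000)
  predictor → (-0.074200, 1.056200)
  k2 = (1.469822, -1.281712)
  → (-0.140118, 1.099929)
(u(0.9), v(0.9)) ≈ (-0.1401, 1.0999)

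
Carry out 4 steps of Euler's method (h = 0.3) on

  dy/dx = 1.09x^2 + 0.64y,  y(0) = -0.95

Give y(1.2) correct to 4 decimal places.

Euler: y_{n+1} = y_n + h·f(x_n, y_n).
x=0.000000, y=-0.950000: f=-0.608000 → y ← -0.950000 + 0.3·(-0.608000) = -1.132400
x=0.300000, y=-1.132400: f=-0.626636 → y ← -1.132400 + 0.3·(-0.626636) = -1.320391
x=0.600000, y=-1.320391: f=-0.452650 → y ← -1.320391 + 0.3·(-0.452650) = -1.456186
x=0.900000, y=-1.456186: f=-0.049059 → y ← -1.456186 + 0.3·(-0.049059) = -1.470904
y(1.2) ≈ -1.4709

-1.4709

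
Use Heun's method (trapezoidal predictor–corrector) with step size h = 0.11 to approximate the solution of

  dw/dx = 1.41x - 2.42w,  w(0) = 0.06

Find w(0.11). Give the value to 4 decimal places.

0.0547

Heun: k1 = f(x_n, w_n); k2 = f(x_n + h, w_n + h·k1); w_{n+1} = w_n + (h/2)·(k1 + k2).
x=0.000000, w=0.060000:
  k1 = f(0.000000, 0.060000) = -0.145200
  k2 = f(0.110000, 0.044028) = 0.048552
  w ← 0.060000 + (0.11/2)·(-0.145200 + 0.048552) = 0.054684
w(0.11) ≈ 0.0547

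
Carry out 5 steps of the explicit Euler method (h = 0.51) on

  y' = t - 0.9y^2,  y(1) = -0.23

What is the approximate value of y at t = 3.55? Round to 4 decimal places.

Euler: y_{n+1} = y_n + h·f(t_n, y_n).
t=1.000000, y=-0.230000: f=0.952390 → y ← -0.230000 + 0.51·0.952390 = 0.255719
t=1.510000, y=0.255719: f=1.451147 → y ← 0.255719 + 0.51·1.451147 = 0.995804
t=2.020000, y=0.995804: f=1.127537 → y ← 0.995804 + 0.51·1.127537 = 1.570848
t=2.530000, y=1.570848: f=0.309193 → y ← 1.570848 + 0.51·0.309193 = 1.728536
t=3.040000, y=1.728536: f=0.350946 → y ← 1.728536 + 0.51·0.350946 = 1.907519
y(3.55) ≈ 1.9075

1.9075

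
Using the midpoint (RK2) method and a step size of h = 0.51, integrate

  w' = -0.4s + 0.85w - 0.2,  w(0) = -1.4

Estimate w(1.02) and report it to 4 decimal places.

Midpoint: k1 = f(s_n, w_n); k2 = f(s_n + h/2, w_n + (h/2)·k1); w_{n+1} = w_n + h·k2.
s=0.000000, w=-1.400000:
  k1 = f(0.000000, -1.400000) = -1.390000
  k2 = f(0.255000, -1.754450) = -1.793282
  w ← -1.400000 + 0.51·(-1.793282) = -2.314574
s=0.510000, w=-2.314574:
  k1 = f(0.510000, -2.314574) = -2.371388
  k2 = f(0.765000, -2.919278) = -2.987386
  w ← -2.314574 + 0.51·(-2.987386) = -3.838141
w(1.02) ≈ -3.8381

-3.8381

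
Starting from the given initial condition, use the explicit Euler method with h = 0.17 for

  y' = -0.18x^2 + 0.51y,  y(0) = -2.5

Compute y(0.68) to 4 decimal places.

-3.4993

Euler: y_{n+1} = y_n + h·f(x_n, y_n).
x=0.000000, y=-2.500000: f=-1.275000 → y ← -2.500000 + 0.17·(-1.275000) = -2.716750
x=0.170000, y=-2.716750: f=-1.390745 → y ← -2.716750 + 0.17·(-1.390745) = -2.953177
x=0.340000, y=-2.953177: f=-1.526928 → y ← -2.953177 + 0.17·(-1.526928) = -3.212754
x=0.510000, y=-3.212754: f=-1.685323 → y ← -3.212754 + 0.17·(-1.685323) = -3.499259
y(0.68) ≈ -3.4993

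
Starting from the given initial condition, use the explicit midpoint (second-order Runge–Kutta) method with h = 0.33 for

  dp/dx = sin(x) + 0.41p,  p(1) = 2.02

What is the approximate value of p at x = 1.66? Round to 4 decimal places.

Midpoint: k1 = f(x_n, p_n); k2 = f(x_n + h/2, p_n + (h/2)·k1); p_{n+1} = p_n + h·k2.
x=1.000000, p=2.020000:
  k1 = f(1.000000, 2.020000) = 1.669671
  k2 = f(1.165000, 2.295496) = 1.859942
  p ← 2.020000 + 0.33·1.859942 = 2.633781
x=1.330000, p=2.633781:
  k1 = f(1.330000, 2.633781) = 2.050998
  k2 = f(1.495000, 2.972195) = 2.215729
  p ← 2.633781 + 0.33·2.215729 = 3.364971
p(1.66) ≈ 3.3650

3.3650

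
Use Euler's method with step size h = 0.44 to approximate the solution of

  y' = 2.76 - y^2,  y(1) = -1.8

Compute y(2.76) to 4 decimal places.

Euler: y_{n+1} = y_n + h·f(t_n, y_n).
t=1.000000, y=-1.800000: f=-0.480000 → y ← -1.800000 + 0.44·(-0.480000) = -2.011200
t=1.440000, y=-2.011200: f=-1.284925 → y ← -2.011200 + 0.44·(-1.284925) = -2.576567
t=1.880000, y=-2.576567: f=-3.878699 → y ← -2.576567 + 0.44·(-3.878699) = -4.283195
t=2.320000, y=-4.283195: f=-15.585755 → y ← -4.283195 + 0.44·(-15.585755) = -11.140927
y(2.76) ≈ -11.1409

-11.1409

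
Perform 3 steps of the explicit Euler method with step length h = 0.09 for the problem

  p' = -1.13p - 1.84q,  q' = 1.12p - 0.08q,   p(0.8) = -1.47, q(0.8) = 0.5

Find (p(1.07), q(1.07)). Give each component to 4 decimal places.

-1.2180, 0.0699

Euler on (p,q): p_{n+1} = p_n + h·p', q_{n+1} = q_n + h·q'.
0.800000: (-1.470000, 0.500000); f=(0.741100, -1.686400) → (-1.403301, 0.348224)
0.890000: (-1.403301, 0.348224); f=(0.944998, -1.599555) → (-1.318251, 0.204264)
0.980000: (-1.318251, 0.204264); f=(1.113778, -1.492782) → (-1.218011, 0.069914)
(p(1.07), q(1.07)) ≈ (-1.2180, 0.0699)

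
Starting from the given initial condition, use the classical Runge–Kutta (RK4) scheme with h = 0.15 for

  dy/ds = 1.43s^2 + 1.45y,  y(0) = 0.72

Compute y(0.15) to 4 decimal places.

RK4: k1 = f(s_n, y_n); k2 = f(s_n + h/2, y_n + (h/2)·k1); k3 = f(s_n + h/2, y_n + (h/2)·k2); k4 = f(s_n + h, y_n + h·k3); y_{n+1} = y_n + (h/6)·(k1 + 2k2 + 2k3 + k4).
s=0.000000, y=0.720000:
  k1 = f(0.000000, 0.720000) = 1.044000
  k2 = f(0.075000, 0.798300) = 1.165579
  k3 = f(0.075000, 0.807418) = 1.178800
  k4 = f(0.150000, 0.896820) = 1.332564
  y ← 0.720000 + (0.15/6)·(k1 + 2k2 + 2k3 + k4) = 0.896633
y(0.15) ≈ 0.8966

0.8966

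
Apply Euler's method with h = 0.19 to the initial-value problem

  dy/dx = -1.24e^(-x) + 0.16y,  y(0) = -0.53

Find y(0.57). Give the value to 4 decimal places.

-1.1918

Euler: y_{n+1} = y_n + h·f(x_n, y_n).
x=0.000000, y=-0.530000: f=-1.324800 → y ← -0.530000 + 0.19·(-1.324800) = -0.781712
x=0.190000, y=-0.781712: f=-1.150503 → y ← -0.781712 + 0.19·(-1.150503) = -1.000308
x=0.380000, y=-1.000308: f=-1.008037 → y ← -1.000308 + 0.19·(-1.008037) = -1.191835
y(0.57) ≈ -1.1918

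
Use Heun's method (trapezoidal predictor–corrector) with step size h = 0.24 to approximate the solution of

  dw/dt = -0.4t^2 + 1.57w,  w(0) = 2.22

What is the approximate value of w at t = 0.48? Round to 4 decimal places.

4.6345

Heun: k1 = f(t_n, w_n); k2 = f(t_n + h, w_n + h·k1); w_{n+1} = w_n + (h/2)·(k1 + k2).
t=0.000000, w=2.220000:
  k1 = f(0.000000, 2.220000) = 3.485400
  k2 = f(0.240000, 3.056496) = 4.775659
  w ← 2.220000 + (0.24/2)·(3.485400 + 4.775659) = 3.211327
t=0.240000, w=3.211327:
  k1 = f(0.240000, 3.211327) = 5.018743
  k2 = f(0.480000, 4.415825) = 6.840686
  w ← 3.211327 + (0.24/2)·(5.018743 + 6.840686) = 4.634459
w(0.48) ≈ 4.6345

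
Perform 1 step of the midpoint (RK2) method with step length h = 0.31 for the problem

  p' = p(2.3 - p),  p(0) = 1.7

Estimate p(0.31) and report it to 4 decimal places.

1.9545

Midpoint: k1 = f(t_n, p_n); k2 = f(t_n + h/2, p_n + (h/2)·k1); p_{n+1} = p_n + h·k2.
t=0.000000, p=1.700000:
  k1 = f(0.000000, 1.700000) = 1.020000
  k2 = f(0.155000, 1.858100) = 0.821094
  p ← 1.700000 + 0.31·0.821094 = 1.954539
p(0.31) ≈ 1.9545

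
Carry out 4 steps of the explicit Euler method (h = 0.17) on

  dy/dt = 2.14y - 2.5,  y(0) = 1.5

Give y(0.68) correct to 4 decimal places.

Euler: y_{n+1} = y_n + h·f(t_n, y_n).
t=0.000000, y=1.500000: f=0.710000 → y ← 1.500000 + 0.17·0.710000 = 1.620700
t=0.170000, y=1.620700: f=0.968298 → y ← 1.620700 + 0.17·0.968298 = 1.785311
t=0.340000, y=1.785311: f=1.320565 → y ← 1.785311 + 0.17·1.320565 = 2.009807
t=0.510000, y=2.009807: f=1.800986 → y ← 2.009807 + 0.17·1.800986 = 2.315974
y(0.68) ≈ 2.3160

2.3160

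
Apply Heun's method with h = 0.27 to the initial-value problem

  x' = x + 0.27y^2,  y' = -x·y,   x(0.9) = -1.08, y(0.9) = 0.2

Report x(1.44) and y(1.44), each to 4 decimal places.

-1.8289, 0.4213

Heun on (x,y): k1 = f(s_n, state_n); k2 = f(s_n + h, state_n + h·k1); state_{n+1} = state_n + (h/2)·(k1 + k2).
0.900000: (-1.080000, 0.200000)
  k1 = (-1.069200, 0.216000)
  predictor → (-1.368684, 0.258320)
  k2 = (-1.350667, 0.353558)
  → (-1.406682, 0.276890)
1.170000: (-1.406682, 0.276890)
  k1 = (-1.385982, 0.389497)
  predictor → (-1.780897, 0.382055)
  k2 = (-1.741486, 0.680400)
  → (-1.828890, 0.421326)
(x(1.44), y(1.44)) ≈ (-1.8289, 0.4213)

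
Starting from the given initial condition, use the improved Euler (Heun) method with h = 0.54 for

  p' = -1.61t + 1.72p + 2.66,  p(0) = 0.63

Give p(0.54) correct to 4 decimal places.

3.3556

Heun: k1 = f(t_n, p_n); k2 = f(t_n + h, p_n + h·k1); p_{n+1} = p_n + (h/2)·(k1 + k2).
t=0.000000, p=0.630000:
  k1 = f(0.000000, 0.630000) = 3.743600
  k2 = f(0.540000, 2.651544) = 6.351256
  p ← 0.630000 + (0.54/2)·(3.743600 + 6.351256) = 3.355611
p(0.54) ≈ 3.3556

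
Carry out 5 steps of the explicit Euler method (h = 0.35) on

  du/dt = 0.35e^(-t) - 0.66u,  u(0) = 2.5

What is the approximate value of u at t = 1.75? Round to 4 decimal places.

Euler: u_{n+1} = u_n + h·f(t_n, u_n).
t=0.000000, u=2.500000: f=-1.300000 → u ← 2.500000 + 0.35·(-1.300000) = 2.045000
t=0.350000, u=2.045000: f=-1.103059 → u ← 2.045000 + 0.35·(-1.103059) = 1.658929
t=0.700000, u=1.658929: f=-0.921088 → u ← 1.658929 + 0.35·(-0.921088) = 1.336548
t=1.050000, u=1.336548: f=-0.759644 → u ← 1.336548 + 0.35·(-0.759644) = 1.070673
t=1.400000, u=1.070673: f=-0.620335 → u ← 1.070673 + 0.35·(-0.620335) = 0.853556
u(1.75) ≈ 0.8536

0.8536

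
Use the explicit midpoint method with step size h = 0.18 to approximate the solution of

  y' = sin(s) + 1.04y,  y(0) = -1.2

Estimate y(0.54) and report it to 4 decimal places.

-1.9290

Midpoint: k1 = f(s_n, y_n); k2 = f(s_n + h/2, y_n + (h/2)·k1); y_{n+1} = y_n + h·k2.
s=0.000000, y=-1.200000:
  k1 = f(0.000000, -1.200000) = -1.248000
  k2 = f(0.090000, -1.312320) = -1.274934
  y ← -1.200000 + 0.18·(-1.274934) = -1.429488
s=0.180000, y=-1.429488:
  k1 = f(0.180000, -1.429488) = -1.307638
  k2 = f(0.270000, -1.547176) = -1.342331
  y ← -1.429488 + 0.18·(-1.342331) = -1.671108
s=0.360000, y=-1.671108:
  k1 = f(0.360000, -1.671108) = -1.385678
  k2 = f(0.450000, -1.795819) = -1.432686
  y ← -1.671108 + 0.18·(-1.432686) = -1.928991
y(0.54) ≈ -1.9290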